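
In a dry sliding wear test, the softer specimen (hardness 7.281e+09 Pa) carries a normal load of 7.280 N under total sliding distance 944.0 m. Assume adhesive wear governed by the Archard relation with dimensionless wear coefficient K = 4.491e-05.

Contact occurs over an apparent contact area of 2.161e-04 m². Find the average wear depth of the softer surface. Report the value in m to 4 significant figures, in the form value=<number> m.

The intermediates are shown rounded — all arithmetic keeps full float precision; one final rounding to 4 significant digits.
SI base units throughout: W = 7.280 N, H = 7.281e+09 Pa, K = 4.491e-05.
By Archard's law, V = K·W·L/H = 4.491e-05 · 7.280 · 944.0 / 7.281e+09 = 4.239e-11 m³.
Depth of wear h = V/A = 4.239e-11 / 2.161e-04 = 1.962e-07 m.

value=1.962e-07 m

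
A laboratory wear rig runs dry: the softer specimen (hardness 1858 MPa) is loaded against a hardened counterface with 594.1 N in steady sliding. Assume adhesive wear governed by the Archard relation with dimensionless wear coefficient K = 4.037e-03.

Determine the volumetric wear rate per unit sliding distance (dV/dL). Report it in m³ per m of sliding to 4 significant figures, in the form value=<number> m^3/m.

value=1.291e-09 m^3/m

The intermediates appear rounded; all arithmetic keeps full precision; one last rounding: 4 significant figures.
Convert: Hardness H = 1858 MPa = 1.858e+09 Pa.
In SI base units: W = 594.1 N, H = 1.858e+09 Pa, K = 4.037e-03.
Volumetric rate dV/dL = K·W/H: 4.037e-03 · 594.1 / 1.858e+09 = 1.291e-09 m³/m.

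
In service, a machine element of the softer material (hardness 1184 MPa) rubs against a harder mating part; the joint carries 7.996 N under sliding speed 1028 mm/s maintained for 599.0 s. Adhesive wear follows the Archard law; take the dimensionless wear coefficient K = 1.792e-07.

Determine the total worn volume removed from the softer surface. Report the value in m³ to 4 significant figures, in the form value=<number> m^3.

value=7.452e-13 m^3

Every step carries exact precision; intermediates are printed rounded — a single final rounding to 4 significant digits.
Sliding speed v = 1028 mm/s = 1.028 m/s. Path length L = v·t = 1.028 m/s × 599.0 s = 615.8 m.
Hardness H = 1184 MPa = 1.184e+09 Pa.
Expressed in SI base units: W = 7.996 N, H = 1.184e+09 Pa, K = 1.792e-07.
Archard relation: V = K·W·L/H = 1.792e-07 · 7.996 · 615.8 / 1.184e+09 = 7.452e-13 m³.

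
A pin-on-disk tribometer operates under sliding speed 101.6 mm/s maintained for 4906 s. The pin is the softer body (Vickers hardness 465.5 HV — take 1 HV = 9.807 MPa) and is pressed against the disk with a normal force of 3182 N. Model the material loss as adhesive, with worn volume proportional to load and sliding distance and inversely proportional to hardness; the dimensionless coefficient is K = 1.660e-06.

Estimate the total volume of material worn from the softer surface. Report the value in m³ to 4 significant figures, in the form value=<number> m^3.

Quoted intermediates are rounded; all arithmetic carries full precision; a lone final rounding to 4 significant digits.
Sliding speed v = 101.6 mm/s = 0.1016 m/s. Path length L = v·t = 0.1016 m/s × 4906 s = 498.4 m.
Hardness H = 465.5 HV × 9.807 MPa/HV = 4565 MPa = 4.565e+09 Pa.
Working in SI base units: W = 3182 N, H = 4.565e+09 Pa, K = 1.660e-06.
Volume removed: V = K·W·L/H = 1.660e-06 · 3182 · 498.4 / 4.565e+09 = 5.767e-10 m³.

value=5.767e-10 m^3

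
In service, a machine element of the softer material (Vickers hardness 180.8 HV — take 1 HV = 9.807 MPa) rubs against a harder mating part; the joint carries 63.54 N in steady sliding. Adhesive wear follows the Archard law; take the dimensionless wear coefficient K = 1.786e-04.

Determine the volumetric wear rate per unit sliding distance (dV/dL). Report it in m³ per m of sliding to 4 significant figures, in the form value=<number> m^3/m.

Displayed values are rounded; the computation maintains full precision — a single final rounding to four significant figures.
Hardness H = 180.8 HV × 9.807 MPa/HV = 1773 MPa = 1.773e+09 Pa.
Expressed in SI base units: W = 63.54 N, H = 1.773e+09 Pa, K = 1.786e-04.
Sliding wear rate dV/dL = K·W/H (independent of L): 1.786e-04 · 63.54 / 1.773e+09 = 6.400e-12 m³/m.

value=6.400e-12 m^3/m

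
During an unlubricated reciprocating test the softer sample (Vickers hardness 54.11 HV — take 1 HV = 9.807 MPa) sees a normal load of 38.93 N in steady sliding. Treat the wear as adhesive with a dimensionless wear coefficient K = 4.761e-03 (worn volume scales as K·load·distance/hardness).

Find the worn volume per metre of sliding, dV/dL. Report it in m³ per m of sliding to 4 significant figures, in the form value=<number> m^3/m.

Quoted intermediates are rounded; each operation carries exact precision — one final rounding, at four significant figures.
Convert: Hardness H = 54.11 HV × 9.807 MPa/HV = 530.7 MPa = 5.307e+08 Pa.
Expressed in SI base units: W = 38.93 N, H = 5.307e+08 Pa, K = 4.761e-03.
Wear rate dV/dL = K·W/H: 4.761e-03 · 38.93 / 5.307e+08 = 3.493e-10 m³/m.

value=3.493e-10 m^3/m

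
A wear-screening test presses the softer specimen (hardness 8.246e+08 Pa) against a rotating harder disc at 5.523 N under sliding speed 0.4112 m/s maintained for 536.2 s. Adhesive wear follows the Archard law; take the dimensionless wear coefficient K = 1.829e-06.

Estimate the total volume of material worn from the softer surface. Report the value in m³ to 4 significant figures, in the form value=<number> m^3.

The intermediates are printed rounded. All arithmetic runs at exact precision. Rounded just once, at 4 significant figures.
Convert: Sliding distance L = v·t = 0.4112 m/s × 536.2 s = 220.5 m.
In SI base units: W = 5.523 N, H = 8.246e+08 Pa, K = 1.829e-06.
Worn volume V = K·W·L/H = 1.829e-06 · 5.523 · 220.5 / 8.246e+08 = 2.701e-12 m³.

value=2.701e-12 m^3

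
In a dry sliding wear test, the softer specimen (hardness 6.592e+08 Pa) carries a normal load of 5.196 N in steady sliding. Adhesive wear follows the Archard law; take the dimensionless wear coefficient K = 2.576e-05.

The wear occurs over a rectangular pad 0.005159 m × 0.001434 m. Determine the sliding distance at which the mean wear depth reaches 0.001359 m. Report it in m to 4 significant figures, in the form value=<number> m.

value=4.951e+04 m

All working math carries exact precision — quoted intermediates are rounded. Rounded just once to 4 significant digits.
Convert: Contact area A = 0.005159 m × 0.001434 m = 7.398e-06 m².
SI base units throughout: W = 5.196 N, H = 6.592e+08 Pa, K = 2.576e-05.
At the depth limit, V_lim = h_lim·A = 0.001359 · 7.398e-06 = 1.005e-08 m³.
Thus life L = V_lim·H/(K·W) = 1.005e-08 · 6.592e+08 / (2.576e-05 · 5.196) = 4.951e+04 m.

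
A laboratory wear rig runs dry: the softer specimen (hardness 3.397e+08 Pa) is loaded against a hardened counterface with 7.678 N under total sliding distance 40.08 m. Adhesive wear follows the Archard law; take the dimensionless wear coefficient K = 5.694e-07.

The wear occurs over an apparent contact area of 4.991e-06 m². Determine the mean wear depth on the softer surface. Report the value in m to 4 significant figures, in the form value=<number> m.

value=1.033e-07 m

The algebra maintains full precision. Quoted intermediates are rounded, and a single final rounding: four significant figures.
SI base units throughout: W = 7.678 N, H = 3.397e+08 Pa, K = 5.694e-07.
The Archard volume V = K·W·L/H = 5.694e-07 · 7.678 · 40.08 / 3.397e+08 = 5.158e-13 m³.
Depth h = V/A = 5.158e-13 / 4.991e-06 = 1.033e-07 m.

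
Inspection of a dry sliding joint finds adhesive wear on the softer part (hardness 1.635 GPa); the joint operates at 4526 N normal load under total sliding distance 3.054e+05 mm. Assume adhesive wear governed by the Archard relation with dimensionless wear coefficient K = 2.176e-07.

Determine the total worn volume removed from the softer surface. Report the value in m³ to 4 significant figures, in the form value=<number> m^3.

Every step holds full precision, and intermediates appear rounded; a single final rounding: four significant figures.
Convert: Total distance L = 3.054e+05 mm = 305.4 m.
Convert: Hardness H = 1.635 GPa = 1.635e+09 Pa.
Expressed in SI base units: W = 4526 N, H = 1.635e+09 Pa, K = 2.176e-07.
Apply Archard: V = K·W·L/H = 2.176e-07 · 4526 · 305.4 / 1.635e+09 = 1.840e-10 m³.

value=1.840e-10 m^3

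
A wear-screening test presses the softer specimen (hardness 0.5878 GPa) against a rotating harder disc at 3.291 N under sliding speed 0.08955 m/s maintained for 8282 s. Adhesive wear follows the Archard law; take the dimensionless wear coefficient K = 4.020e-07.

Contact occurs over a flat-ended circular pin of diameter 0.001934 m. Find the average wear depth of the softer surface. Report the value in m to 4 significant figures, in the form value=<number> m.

value=5.682e-07 m

The intermediates appear rounded — each operation carries exact precision, and a lone final rounding, at 4 significant figures.
Path length L = v·t = 0.08955 m/s × 8282 s = 741.7 m.
Hardness H = 0.5878 GPa = 5.878e+08 Pa.
Contact area A = π·d²/4 = π·(0.001934 m)²/4 = 2.938e-06 m².
Working in SI base units: W = 3.291 N, H = 5.878e+08 Pa, K = 4.020e-07.
Wear volume V = K·W·L/H = 4.020e-07 · 3.291 · 741.7 / 5.878e+08 = 1.669e-12 m³.
Mean depth h = V/A = 1.669e-12 / 2.938e-06 = 5.682e-07 m.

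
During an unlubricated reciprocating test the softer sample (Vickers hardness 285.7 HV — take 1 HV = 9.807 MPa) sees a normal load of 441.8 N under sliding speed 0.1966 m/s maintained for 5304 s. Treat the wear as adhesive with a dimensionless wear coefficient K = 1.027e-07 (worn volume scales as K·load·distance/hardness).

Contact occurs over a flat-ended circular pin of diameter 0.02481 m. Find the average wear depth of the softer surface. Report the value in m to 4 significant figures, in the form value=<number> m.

Intermediates appear rounded, and the computation maintains full precision, and rounded once at the end to 4 significant figures.
Convert: Distance covered L = v·t = 0.1966 m/s × 5304 s = 1043 m.
Convert: Hardness H = 285.7 HV × 9.807 MPa/HV = 2802 MPa = 2.802e+09 Pa.
Convert: Contact area A = π·d²/4 = π·(0.02481 m)²/4 = 4.834e-04 m².
As SI base values: W = 441.8 N, H = 2.802e+09 Pa, K = 1.027e-07.
Wear volume V = K·W·L/H = 1.027e-07 · 441.8 · 1043 / 2.802e+09 = 1.689e-11 m³.
Wear depth h = V/A = 1.689e-11 / 4.834e-04 = 3.493e-08 m.

value=3.493e-08 m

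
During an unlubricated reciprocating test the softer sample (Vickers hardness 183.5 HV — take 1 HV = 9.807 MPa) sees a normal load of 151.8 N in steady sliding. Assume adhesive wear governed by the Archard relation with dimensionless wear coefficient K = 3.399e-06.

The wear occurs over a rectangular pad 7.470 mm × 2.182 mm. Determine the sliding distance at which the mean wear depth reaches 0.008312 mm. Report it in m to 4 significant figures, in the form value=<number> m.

value=472.5 m

Intermediate values appear rounded, and the computation runs at full precision; a lone final rounding to four significant figures.
Convert: Hardness H = 183.5 HV × 9.807 MPa/HV = 1800 MPa = 1.800e+09 Pa.
Convert: Pad sides 7.470 mm × 2.182 mm = 0.007470 m × 0.002182 m. Contact area A = 0.007470 m × 0.002182 m = 1.630e-05 m².
Convert: Depth limit h_lim = 0.008312 mm = 8.312e-06 m.
Restated in SI base units: W = 151.8 N, H = 1.800e+09 Pa, K = 3.399e-06.
Volume at the limit: V_lim = h_lim·A = 8.312e-06 · 1.630e-05 = 1.355e-10 m³.
Life L = V_lim·H/(K·W) = 1.355e-10 · 1.800e+09 / (3.399e-06 · 151.8) = 472.5 m.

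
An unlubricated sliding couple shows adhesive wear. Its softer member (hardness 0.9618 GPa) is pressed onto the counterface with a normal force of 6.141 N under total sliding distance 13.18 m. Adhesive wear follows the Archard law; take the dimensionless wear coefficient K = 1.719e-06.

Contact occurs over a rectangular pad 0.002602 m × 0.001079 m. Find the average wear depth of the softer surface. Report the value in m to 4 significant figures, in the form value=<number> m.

value=5.152e-08 m

Intermediate values are shown rounded. All arithmetic holds full float precision — one last rounding, at 4 significant digits.
Convert: Hardness H = 0.9618 GPa = 9.618e+08 Pa.
Convert: Contact area A = 0.002602 m × 0.001079 m = 2.808e-06 m².
SI base units throughout: W = 6.141 N, H = 9.618e+08 Pa, K = 1.719e-06.
Archard relation: V = K·W·L/H = 1.719e-06 · 6.141 · 13.18 / 9.618e+08 = 1.447e-13 m³.
Depth h = V/A = 1.447e-13 / 2.808e-06 = 5.152e-08 m.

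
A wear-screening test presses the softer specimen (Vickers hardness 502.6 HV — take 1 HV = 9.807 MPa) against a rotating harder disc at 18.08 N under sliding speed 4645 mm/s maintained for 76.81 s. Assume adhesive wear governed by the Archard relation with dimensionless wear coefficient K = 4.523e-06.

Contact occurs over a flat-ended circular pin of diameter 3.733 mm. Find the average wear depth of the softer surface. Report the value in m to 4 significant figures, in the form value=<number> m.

value=5.408e-07 m

Quoted intermediates are rounded, and every step maintains exact precision; rounded just once, at four significant figures.
Sliding speed v = 4645 mm/s = 4.645 m/s. Distance L = v·t = 4.645 m/s × 76.81 s = 356.8 m.
Hardness H = 502.6 HV × 9.807 MPa/HV = 4929 MPa = 4.929e+09 Pa.
Pin diameter d = 3.733 mm = 0.003733 m. Contact area A = π·d²/4 = π·(0.003733 m)²/4 = 1.094e-05 m².
Expressed in SI base units: W = 18.08 N, H = 4.929e+09 Pa, K = 4.523e-06.
Volume removed: V = K·W·L/H = 4.523e-06 · 18.08 · 356.8 / 4.929e+09 = 5.919e-12 m³.
Average depth h = V/A = 5.919e-12 / 1.094e-05 = 5.408e-07 m.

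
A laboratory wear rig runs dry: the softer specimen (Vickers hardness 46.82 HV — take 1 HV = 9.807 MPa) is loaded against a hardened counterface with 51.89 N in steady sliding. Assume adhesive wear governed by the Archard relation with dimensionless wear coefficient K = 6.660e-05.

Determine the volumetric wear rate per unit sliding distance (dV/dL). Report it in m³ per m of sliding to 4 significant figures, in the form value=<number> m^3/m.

value=7.526e-12 m^3/m

The computation keeps full precision. The intermediates appear rounded; a single final rounding to four significant digits.
Hardness H = 46.82 HV × 9.807 MPa/HV = 459.2 MPa = 4.592e+08 Pa.
In SI base units: W = 51.89 N, H = 4.592e+08 Pa, K = 6.660e-05.
Volumetric rate dV/dL = K·W/H — distance-free: 6.660e-05 · 51.89 / 4.592e+08 = 7.526e-12 m³/m.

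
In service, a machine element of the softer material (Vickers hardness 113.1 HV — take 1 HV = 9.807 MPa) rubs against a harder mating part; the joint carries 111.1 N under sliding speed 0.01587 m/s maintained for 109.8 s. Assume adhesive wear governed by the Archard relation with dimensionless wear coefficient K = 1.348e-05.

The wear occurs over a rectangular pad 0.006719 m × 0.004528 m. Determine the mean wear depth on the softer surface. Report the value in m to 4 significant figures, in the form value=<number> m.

The algebra maintains full float precision. Quoted intermediates are rounded; a single final rounding: 4 significant digits.
Distance L = v·t = 0.01587 m/s × 109.8 s = 1.743 m.
Hardness H = 113.1 HV × 9.807 MPa/HV = 1109 MPa = 1.109e+09 Pa.
Contact area A = 0.006719 m × 0.004528 m = 3.042e-05 m².
Restated in SI base units: W = 111.1 N, H = 1.109e+09 Pa, K = 1.348e-05.
Archard relation: V = K·W·L/H = 1.348e-05 · 111.1 · 1.743 / 1.109e+09 = 2.353e-12 m³.
Depth h = V/A = 2.353e-12 / 3.042e-05 = 7.733e-08 m.

value=7.733e-08 m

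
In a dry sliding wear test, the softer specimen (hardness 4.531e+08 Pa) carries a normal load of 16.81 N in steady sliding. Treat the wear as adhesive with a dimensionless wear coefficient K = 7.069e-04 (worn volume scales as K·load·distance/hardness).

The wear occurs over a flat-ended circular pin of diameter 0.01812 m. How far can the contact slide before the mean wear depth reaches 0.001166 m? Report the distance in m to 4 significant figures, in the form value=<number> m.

value=1.146e+04 m

Each operation holds exact precision. The intermediates are shown rounded. Rounded once at the end, at four significant figures.
Contact area A = π·d²/4 = π·(0.01812 m)²/4 = 2.579e-04 m².
Working in SI base units: W = 16.81 N, H = 4.531e+08 Pa, K = 7.069e-04.
Limit volume V_lim = h_lim·A = 0.001166 · 2.579e-04 = 3.007e-07 m³.
Inverting, life L = V_lim·H/(K·W) = 3.007e-07 · 4.531e+08 / (7.069e-04 · 16.81) = 1.146e+04 m.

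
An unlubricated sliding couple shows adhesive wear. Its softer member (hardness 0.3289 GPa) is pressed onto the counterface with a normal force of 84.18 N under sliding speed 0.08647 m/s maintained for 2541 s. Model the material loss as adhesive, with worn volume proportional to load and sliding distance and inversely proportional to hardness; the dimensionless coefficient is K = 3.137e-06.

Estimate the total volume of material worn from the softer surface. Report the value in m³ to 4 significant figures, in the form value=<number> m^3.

Intermediates are displayed rounded; every step maintains full precision. Rounded just once to four significant figures.
Convert: Distance L = v·t = 0.08647 m/s × 2541 s = 219.7 m.
Convert: Hardness H = 0.3289 GPa = 3.289e+08 Pa.
As SI base values: W = 84.18 N, H = 3.289e+08 Pa, K = 3.137e-06.
Archard volume V = K·W·L/H = 3.137e-06 · 84.18 · 219.7 / 3.289e+08 = 1.764e-10 m³.

value=1.764e-10 m^3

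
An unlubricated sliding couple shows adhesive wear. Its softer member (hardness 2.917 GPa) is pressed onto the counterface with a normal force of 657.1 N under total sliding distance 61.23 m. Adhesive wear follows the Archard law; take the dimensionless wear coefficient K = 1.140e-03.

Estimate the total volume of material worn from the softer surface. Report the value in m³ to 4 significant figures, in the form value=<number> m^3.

value=1.572e-08 m^3

Intermediates are displayed rounded; all arithmetic holds exact precision, and one final rounding, at four significant figures.
Convert: Hardness H = 2.917 GPa = 2.917e+09 Pa.
In SI base units, W = 657.1 N, H = 2.917e+09 Pa, K = 1.140e-03.
Apply Archard: V = K·W·L/H = 1.140e-03 · 657.1 · 61.23 / 2.917e+09 = 1.572e-08 m³.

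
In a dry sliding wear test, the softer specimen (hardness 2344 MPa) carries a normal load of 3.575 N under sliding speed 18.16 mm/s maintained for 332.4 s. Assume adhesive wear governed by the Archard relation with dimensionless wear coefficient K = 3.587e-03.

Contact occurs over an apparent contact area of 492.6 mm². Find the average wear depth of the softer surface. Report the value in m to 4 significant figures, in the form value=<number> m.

Each operation runs at full precision, and intermediate values are printed rounded, and rounded just once, at four significant digits.
Convert: Sliding speed v = 18.16 mm/s = 0.01816 m/s. Sliding distance L = v·t = 0.01816 m/s × 332.4 s = 6.036 m.
Convert: Hardness H = 2344 MPa = 2.344e+09 Pa.
Convert: Contact area A = 492.6 mm² = 4.926e-04 m².
Collected in SI base units: W = 3.575 N, H = 2.344e+09 Pa, K = 3.587e-03.
Volume removed: V = K·W·L/H = 3.587e-03 · 3.575 · 6.036 / 2.344e+09 = 3.302e-11 m³.
Depth of wear h = V/A = 3.302e-11 / 4.926e-04 = 6.704e-08 m.

value=6.704e-08 m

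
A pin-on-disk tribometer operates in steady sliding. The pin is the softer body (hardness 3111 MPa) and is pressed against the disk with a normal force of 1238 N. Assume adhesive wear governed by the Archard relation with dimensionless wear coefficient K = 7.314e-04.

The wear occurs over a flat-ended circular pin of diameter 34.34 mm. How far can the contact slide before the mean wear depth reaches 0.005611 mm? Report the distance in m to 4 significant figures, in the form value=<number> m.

The computation holds exact precision, and the intermediates are printed rounded — one final rounding, at 4 significant digits.
Hardness H = 3111 MPa = 3.111e+09 Pa.
Pin diameter d = 34.34 mm = 0.03434 m. Contact area A = π·d²/4 = π·(0.03434 m)²/4 = 9.262e-04 m².
Depth limit h_lim = 0.005611 mm = 5.611e-06 m.
Collected in SI base units: W = 1238 N, H = 3.111e+09 Pa, K = 7.314e-04.
Wearable volume V_lim = h_lim·A = 5.611e-06 · 9.262e-04 = 5.197e-09 m³.
Life L = V_lim·H/(K·W) = 5.197e-09 · 3.111e+09 / (7.314e-04 · 1238) = 17.85 m.

value=17.85 m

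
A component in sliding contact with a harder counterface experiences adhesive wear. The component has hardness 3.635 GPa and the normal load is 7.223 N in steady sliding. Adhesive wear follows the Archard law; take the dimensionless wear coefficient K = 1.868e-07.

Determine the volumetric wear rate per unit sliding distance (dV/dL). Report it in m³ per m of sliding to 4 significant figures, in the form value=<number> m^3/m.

value=3.712e-16 m^3/m

All arithmetic runs at full float precision, and intermediate values are displayed rounded, and rounded just once: 4 significant figures.
Convert: Hardness H = 3.635 GPa = 3.635e+09 Pa.
In SI base units, W = 7.223 N, H = 3.635e+09 Pa, K = 1.868e-07.
Wear rate dV/dL = K·W/H: 1.868e-07 · 7.223 / 3.635e+09 = 3.712e-16 m³/m.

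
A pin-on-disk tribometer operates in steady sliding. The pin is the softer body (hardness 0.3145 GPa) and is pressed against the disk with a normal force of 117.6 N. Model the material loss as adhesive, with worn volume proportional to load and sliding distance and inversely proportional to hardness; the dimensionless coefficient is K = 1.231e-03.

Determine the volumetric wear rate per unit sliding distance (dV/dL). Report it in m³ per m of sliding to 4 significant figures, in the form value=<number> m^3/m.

Intermediate values appear rounded, and the computation maintains exact precision — rounded just once to four significant figures.
Convert: Hardness H = 0.3145 GPa = 3.145e+08 Pa.
SI base units throughout: W = 117.6 N, H = 3.145e+08 Pa, K = 1.231e-03.
Sliding wear rate dV/dL = K·W/H, so: 1.231e-03 · 117.6 / 3.145e+08 = 4.603e-10 m³/m.

value=4.603e-10 m^3/m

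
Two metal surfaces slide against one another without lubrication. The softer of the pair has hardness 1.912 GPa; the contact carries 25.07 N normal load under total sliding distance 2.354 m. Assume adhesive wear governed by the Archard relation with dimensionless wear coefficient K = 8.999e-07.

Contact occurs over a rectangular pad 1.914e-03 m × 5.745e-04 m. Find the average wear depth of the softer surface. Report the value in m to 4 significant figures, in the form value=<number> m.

value=2.526e-08 m

The algebra carries full precision; displayed values are rounded; a single final rounding to 4 significant digits.
Convert: Hardness H = 1.912 GPa = 1.912e+09 Pa.
Convert: Contact area A = 1.914e-03 m × 5.745e-04 m = 1.100e-06 m².
In SI base units: W = 25.07 N, H = 1.912e+09 Pa, K = 8.999e-07.
The Archard volume V = K·W·L/H = 8.999e-07 · 25.07 · 2.354 / 1.912e+09 = 2.778e-14 m³.
Depth h = V/A = 2.778e-14 / 1.100e-06 = 2.526e-08 m.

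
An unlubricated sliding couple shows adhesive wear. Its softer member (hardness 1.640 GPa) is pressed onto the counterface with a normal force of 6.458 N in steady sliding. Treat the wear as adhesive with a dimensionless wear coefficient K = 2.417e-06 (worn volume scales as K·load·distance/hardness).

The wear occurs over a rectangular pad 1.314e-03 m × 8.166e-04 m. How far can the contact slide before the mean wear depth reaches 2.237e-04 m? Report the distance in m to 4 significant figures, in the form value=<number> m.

value=2.522e+04 m

All arithmetic holds full float precision; intermediate values are displayed rounded, and rounded just once: four significant digits.
Convert: Hardness H = 1.640 GPa = 1.640e+09 Pa.
Convert: Contact area A = 1.314e-03 m × 8.166e-04 m = 1.073e-06 m².
Working in SI base units: W = 6.458 N, H = 1.640e+09 Pa, K = 2.417e-06.
Volume at the limit: V_lim = h_lim·A = 2.237e-04 · 1.073e-06 = 2.400e-10 m³.
Inverting, life L = V_lim·H/(K·W) = 2.400e-10 · 1.640e+09 / (2.417e-06 · 6.458) = 2.522e+04 m.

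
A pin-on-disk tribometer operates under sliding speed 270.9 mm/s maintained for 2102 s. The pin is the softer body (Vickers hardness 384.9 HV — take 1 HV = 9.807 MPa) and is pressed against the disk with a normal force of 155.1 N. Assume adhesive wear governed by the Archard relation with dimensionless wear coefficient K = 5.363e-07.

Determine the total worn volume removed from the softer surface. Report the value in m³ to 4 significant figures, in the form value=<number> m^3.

Intermediate values appear rounded; all working math keeps full float precision — a single final rounding, at four significant figures.
Sliding speed v = 270.9 mm/s = 0.2709 m/s. Distance L = v·t = 0.2709 m/s × 2102 s = 569.4 m.
Hardness H = 384.9 HV × 9.807 MPa/HV = 3775 MPa = 3.775e+09 Pa.
Working in SI base units: W = 155.1 N, H = 3.775e+09 Pa, K = 5.363e-07.
Archard relation: V = K·W·L/H = 5.363e-07 · 155.1 · 569.4 / 3.775e+09 = 1.255e-11 m³.

value=1.255e-11 m^3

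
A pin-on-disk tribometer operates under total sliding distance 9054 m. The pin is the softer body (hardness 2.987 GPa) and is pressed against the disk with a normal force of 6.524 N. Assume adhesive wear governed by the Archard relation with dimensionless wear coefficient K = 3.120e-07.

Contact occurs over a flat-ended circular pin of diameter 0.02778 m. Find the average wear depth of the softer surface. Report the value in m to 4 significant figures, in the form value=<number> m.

value=1.018e-08 m

All arithmetic maintains exact precision; intermediate values are displayed rounded; a lone final rounding to 4 significant figures.
Convert: Hardness H = 2.987 GPa = 2.987e+09 Pa.
Convert: Contact area A = π·d²/4 = π·(0.02778 m)²/4 = 6.061e-04 m².
Collected in SI base units: W = 6.524 N, H = 2.987e+09 Pa, K = 3.120e-07.
Worn volume V = K·W·L/H = 3.120e-07 · 6.524 · 9054 / 2.987e+09 = 6.170e-12 m³.
Mean wear depth h = V/A = 6.170e-12 / 6.061e-04 = 1.018e-08 m.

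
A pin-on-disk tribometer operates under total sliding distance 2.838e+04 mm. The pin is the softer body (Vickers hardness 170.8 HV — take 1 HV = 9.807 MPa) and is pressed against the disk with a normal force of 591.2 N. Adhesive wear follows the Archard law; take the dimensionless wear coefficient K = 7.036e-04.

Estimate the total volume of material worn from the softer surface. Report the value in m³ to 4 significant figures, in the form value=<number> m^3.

value=7.048e-09 m^3

Intermediates are displayed rounded; all working math carries full precision — a lone final rounding, at four significant digits.
Convert: Distance L = 2.838e+04 mm = 28.38 m.
Convert: Hardness H = 170.8 HV × 9.807 MPa/HV = 1675 MPa = 1.675e+09 Pa.
Restated in SI base units: W = 591.2 N, H = 1.675e+09 Pa, K = 7.036e-04.
Worn volume V = K·W·L/H = 7.036e-04 · 591.2 · 28.38 / 1.675e+09 = 7.048e-09 m³.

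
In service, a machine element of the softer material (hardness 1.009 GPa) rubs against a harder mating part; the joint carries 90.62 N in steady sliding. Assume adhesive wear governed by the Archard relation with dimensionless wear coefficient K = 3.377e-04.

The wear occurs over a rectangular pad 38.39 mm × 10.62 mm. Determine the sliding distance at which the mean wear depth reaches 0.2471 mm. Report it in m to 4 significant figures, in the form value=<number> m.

value=3322 m

All arithmetic carries full precision — the intermediates are shown rounded; a single final rounding, at 4 significant figures.
Convert: Hardness H = 1.009 GPa = 1.009e+09 Pa.
Convert: Pad sides 38.39 mm × 10.62 mm = 0.03839 m × 0.01062 m. Contact area A = 0.03839 m × 0.01062 m = 4.077e-04 m².
Convert: Depth limit h_lim = 0.2471 mm = 2.471e-04 m.
In SI base units, W = 90.62 N, H = 1.009e+09 Pa, K = 3.377e-04.
Allowed volume V_lim = h_lim·A = 2.471e-04 · 4.077e-04 = 1.007e-07 m³.
Sliding life L = V_lim·H/(K·W) = 1.007e-07 · 1.009e+09 / (3.377e-04 · 90.62) = 3322 m.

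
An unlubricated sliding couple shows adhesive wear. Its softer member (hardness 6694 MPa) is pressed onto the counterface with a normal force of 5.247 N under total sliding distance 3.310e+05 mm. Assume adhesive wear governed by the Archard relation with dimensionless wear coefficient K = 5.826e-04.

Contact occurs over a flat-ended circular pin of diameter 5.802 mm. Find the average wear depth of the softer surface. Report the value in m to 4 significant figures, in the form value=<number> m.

Each operation holds exact precision; intermediates are printed rounded, and rounded once at the end: 4 significant figures.
Distance L = 3.310e+05 mm = 331.0 m.
Hardness H = 6694 MPa = 6.694e+09 Pa.
Pin diameter d = 5.802 mm = 0.005802 m. Contact area A = π·d²/4 = π·(0.005802 m)²/4 = 2.644e-05 m².
SI base units throughout: W = 5.247 N, H = 6.694e+09 Pa, K = 5.826e-04.
By Archard's law, V = K·W·L/H = 5.826e-04 · 5.247 · 331.0 / 6.694e+09 = 1.512e-10 m³.
Mean depth h = V/A = 1.512e-10 / 2.644e-05 = 5.717e-06 m.

value=5.717e-06 m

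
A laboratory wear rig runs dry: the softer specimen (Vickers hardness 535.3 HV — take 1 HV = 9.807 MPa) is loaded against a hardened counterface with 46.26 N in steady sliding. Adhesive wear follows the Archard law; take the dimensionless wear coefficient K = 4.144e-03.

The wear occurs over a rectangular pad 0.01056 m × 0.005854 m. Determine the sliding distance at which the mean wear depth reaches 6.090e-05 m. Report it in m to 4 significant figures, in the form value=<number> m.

Each operation holds full float precision. Displayed values are rounded — rounded once at the end to 4 significant digits.
Convert: Hardness H = 535.3 HV × 9.807 MPa/HV = 5250 MPa = 5.250e+09 Pa.
Convert: Contact area A = 0.01056 m × 0.005854 m = 6.182e-05 m².
SI base units throughout: W = 46.26 N, H = 5.250e+09 Pa, K = 4.144e-03.
Allowed volume V_lim = h_lim·A = 6.090e-05 · 6.182e-05 = 3.765e-09 m³.
Inverting, life L = V_lim·H/(K·W) = 3.765e-09 · 5.250e+09 / (4.144e-03 · 46.26) = 103.1 m.

value=103.1 m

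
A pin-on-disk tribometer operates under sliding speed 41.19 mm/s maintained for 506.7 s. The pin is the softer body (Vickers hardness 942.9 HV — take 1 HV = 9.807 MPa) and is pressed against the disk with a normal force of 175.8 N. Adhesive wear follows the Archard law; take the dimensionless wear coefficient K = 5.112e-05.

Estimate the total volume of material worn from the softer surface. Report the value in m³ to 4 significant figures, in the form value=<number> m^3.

value=2.028e-11 m^3

Quoted intermediates are rounded — all working math carries full float precision, and rounded just once, at 4 significant figures.
Convert: Sliding speed v = 41.19 mm/s = 0.04119 m/s. The distance L = v·t = 0.04119 m/s × 506.7 s = 20.87 m.
Convert: Hardness H = 942.9 HV × 9.807 MPa/HV = 9247 MPa = 9.247e+09 Pa.
Restated in SI base units: W = 175.8 N, H = 9.247e+09 Pa, K = 5.112e-05.
Apply Archard: V = K·W·L/H = 5.112e-05 · 175.8 · 20.87 / 9.247e+09 = 2.028e-11 m³.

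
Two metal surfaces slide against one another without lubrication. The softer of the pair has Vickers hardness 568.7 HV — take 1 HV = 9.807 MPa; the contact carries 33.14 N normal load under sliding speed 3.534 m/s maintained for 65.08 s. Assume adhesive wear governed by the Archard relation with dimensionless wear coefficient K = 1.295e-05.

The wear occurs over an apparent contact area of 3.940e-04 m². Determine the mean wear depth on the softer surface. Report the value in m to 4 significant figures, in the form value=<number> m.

Each operation runs at full precision — the intermediates are shown rounded, and one last rounding, at 4 significant figures.
Distance L = v·t = 3.534 m/s × 65.08 s = 230.0 m.
Hardness H = 568.7 HV × 9.807 MPa/HV = 5577 MPa = 5.577e+09 Pa.
As SI base values: W = 33.14 N, H = 5.577e+09 Pa, K = 1.295e-05.
The Archard volume V = K·W·L/H = 1.295e-05 · 33.14 · 230.0 / 5.577e+09 = 1.770e-11 m³.
Wear depth h = V/A = 1.770e-11 / 3.940e-04 = 4.492e-08 m.

value=4.492e-08 m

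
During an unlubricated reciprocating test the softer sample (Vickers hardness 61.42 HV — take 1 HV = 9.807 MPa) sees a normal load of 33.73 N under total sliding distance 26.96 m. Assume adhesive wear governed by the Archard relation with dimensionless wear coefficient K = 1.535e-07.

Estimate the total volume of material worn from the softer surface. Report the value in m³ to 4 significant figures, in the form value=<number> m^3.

Intermediates are printed rounded — the algebra runs at exact precision, and one last rounding, at four significant digits.
Hardness H = 61.42 HV × 9.807 MPa/HV = 602.3 MPa = 6.023e+08 Pa.
In SI base units: W = 33.73 N, H = 6.023e+08 Pa, K = 1.535e-07.
The Archard volume V = K·W·L/H = 1.535e-07 · 33.73 · 26.96 / 6.023e+08 = 2.317e-13 m³.

value=2.317e-13 m^3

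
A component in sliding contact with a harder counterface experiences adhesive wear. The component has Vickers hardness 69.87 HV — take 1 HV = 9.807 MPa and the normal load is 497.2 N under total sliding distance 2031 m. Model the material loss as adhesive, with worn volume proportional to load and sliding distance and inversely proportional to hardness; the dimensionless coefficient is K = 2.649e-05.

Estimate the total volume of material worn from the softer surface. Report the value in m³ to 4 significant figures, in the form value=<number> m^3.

Every step keeps exact precision; the intermediates are shown rounded. Rounded just once, at four significant figures.
Hardness H = 69.87 HV × 9.807 MPa/HV = 685.2 MPa = 6.852e+08 Pa.
Collected in SI base units: W = 497.2 N, H = 6.852e+08 Pa, K = 2.649e-05.
Worn volume V = K·W·L/H = 2.649e-05 · 497.2 · 2031 / 6.852e+08 = 3.904e-08 m³.

value=3.904e-08 m^3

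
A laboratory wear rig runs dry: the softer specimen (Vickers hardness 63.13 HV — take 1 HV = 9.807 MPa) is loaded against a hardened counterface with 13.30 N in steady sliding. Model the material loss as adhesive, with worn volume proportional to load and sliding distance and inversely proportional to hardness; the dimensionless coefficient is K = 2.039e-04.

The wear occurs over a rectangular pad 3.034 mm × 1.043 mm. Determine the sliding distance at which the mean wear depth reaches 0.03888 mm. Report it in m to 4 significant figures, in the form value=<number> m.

Shown intermediates are rounded — the computation keeps full precision; rounded just once, at 4 significant digits.
Hardness H = 63.13 HV × 9.807 MPa/HV = 619.1 MPa = 6.191e+08 Pa.
Pad sides 3.034 mm × 1.043 mm = 0.003034 m × 0.001043 m. Contact area A = 0.003034 m × 0.001043 m = 3.164e-06 m².
Depth limit h_lim = 0.03888 mm = 3.888e-05 m.
In SI base units: W = 13.30 N, H = 6.191e+08 Pa, K = 2.039e-04.
At the depth limit, V_lim = h_lim·A = 3.888e-05 · 3.164e-06 = 1.230e-10 m³.
Inverting, life L = V_lim·H/(K·W) = 1.230e-10 · 6.191e+08 / (2.039e-04 · 13.30) = 28.09 m.

value=28.09 m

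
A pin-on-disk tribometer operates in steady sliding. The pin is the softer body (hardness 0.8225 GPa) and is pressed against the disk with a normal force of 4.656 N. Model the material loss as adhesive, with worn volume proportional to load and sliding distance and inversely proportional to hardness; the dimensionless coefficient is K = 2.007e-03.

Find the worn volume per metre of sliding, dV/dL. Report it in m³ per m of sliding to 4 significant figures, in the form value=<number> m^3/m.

All arithmetic keeps full precision, and printed values are rounded; one final rounding: 4 significant figures.
Hardness H = 0.8225 GPa = 8.225e+08 Pa.
As SI base values: W = 4.656 N, H = 8.225e+08 Pa, K = 2.007e-03.
Wear rate dV/dL = K·W/H (no L dependence): 2.007e-03 · 4.656 / 8.225e+08 = 1.136e-11 m³/m.

value=1.136e-11 m^3/m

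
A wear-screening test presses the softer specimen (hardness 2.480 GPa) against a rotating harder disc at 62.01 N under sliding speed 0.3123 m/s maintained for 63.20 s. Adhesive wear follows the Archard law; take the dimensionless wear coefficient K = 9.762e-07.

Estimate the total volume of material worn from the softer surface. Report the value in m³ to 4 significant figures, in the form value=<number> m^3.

Displayed values are rounded — every step keeps full float precision — one final rounding: 4 significant digits.
Distance covered L = v·t = 0.3123 m/s × 63.20 s = 19.74 m.
Hardness H = 2.480 GPa = 2.480e+09 Pa.
Working in SI base units: W = 62.01 N, H = 2.480e+09 Pa, K = 9.762e-07.
The Archard volume V = K·W·L/H = 9.762e-07 · 62.01 · 19.74 / 2.480e+09 = 4.818e-13 m³.

value=4.818e-13 m^3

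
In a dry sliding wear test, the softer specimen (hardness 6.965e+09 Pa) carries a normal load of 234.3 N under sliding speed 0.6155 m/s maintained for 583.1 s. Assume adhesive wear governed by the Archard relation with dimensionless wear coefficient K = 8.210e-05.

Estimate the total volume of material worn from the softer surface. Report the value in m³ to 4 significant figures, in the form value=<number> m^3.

value=9.912e-10 m^3

Displayed values are rounded; all arithmetic keeps exact precision, and rounded once at the end: four significant figures.
Convert: Total distance L = v·t = 0.6155 m/s × 583.1 s = 358.9 m.
In SI base units: W = 234.3 N, H = 6.965e+09 Pa, K = 8.210e-05.
Apply Archard: V = K·W·L/H = 8.210e-05 · 234.3 · 358.9 / 6.965e+09 = 9.912e-10 m³.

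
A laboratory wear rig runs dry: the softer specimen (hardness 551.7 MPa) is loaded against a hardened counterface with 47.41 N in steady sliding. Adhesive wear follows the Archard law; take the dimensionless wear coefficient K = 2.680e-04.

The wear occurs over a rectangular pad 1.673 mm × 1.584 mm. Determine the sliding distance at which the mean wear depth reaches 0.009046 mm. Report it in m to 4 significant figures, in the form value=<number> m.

value=1.041 m

Displayed values are rounded, and the computation carries exact precision — one final rounding: four significant figures.
Hardness H = 551.7 MPa = 5.517e+08 Pa.
Pad sides 1.673 mm × 1.584 mm = 0.001673 m × 0.001584 m. Contact area A = 0.001673 m × 0.001584 m = 2.650e-06 m².
Depth limit h_lim = 0.009046 mm = 9.046e-06 m.
Collected in SI base units: W = 47.41 N, H = 5.517e+08 Pa, K = 2.680e-04.
Permissible volume V_lim = h_lim·A = 9.046e-06 · 2.650e-06 = 2.397e-11 m³.
So the life L = V_lim·H/(K·W) = 2.397e-11 · 5.517e+08 / (2.680e-04 · 47.41) = 1.041 m.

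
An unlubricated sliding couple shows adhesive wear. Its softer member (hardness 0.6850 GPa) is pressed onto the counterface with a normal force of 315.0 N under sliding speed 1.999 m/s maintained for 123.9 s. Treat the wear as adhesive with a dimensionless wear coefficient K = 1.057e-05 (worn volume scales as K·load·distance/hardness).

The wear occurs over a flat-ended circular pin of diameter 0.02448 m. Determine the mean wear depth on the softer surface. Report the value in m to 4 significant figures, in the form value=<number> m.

value=2.558e-06 m

Intermediates are printed rounded, and each operation holds full precision; rounded just once to 4 significant figures.
Convert: Path length L = v·t = 1.999 m/s × 123.9 s = 247.7 m.
Convert: Hardness H = 0.6850 GPa = 6.850e+08 Pa.
Convert: Contact area A = π·d²/4 = π·(0.02448 m)²/4 = 4.707e-04 m².
Working in SI base units: W = 315.0 N, H = 6.850e+08 Pa, K = 1.057e-05.
By Archard's law, V = K·W·L/H = 1.057e-05 · 315.0 · 247.7 / 6.850e+08 = 1.204e-09 m³.
Mean depth h = V/A = 1.204e-09 / 4.707e-04 = 2.558e-06 m.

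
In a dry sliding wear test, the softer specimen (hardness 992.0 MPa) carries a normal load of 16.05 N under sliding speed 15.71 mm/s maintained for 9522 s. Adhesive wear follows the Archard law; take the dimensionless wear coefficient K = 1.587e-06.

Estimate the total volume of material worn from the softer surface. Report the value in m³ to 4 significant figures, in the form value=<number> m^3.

Intermediates are displayed rounded, and each operation maintains exact precision. Rounded once at the end: four significant digits.
Convert: Sliding speed v = 15.71 mm/s = 0.01571 m/s. The distance L = v·t = 0.01571 m/s × 9522 s = 149.6 m.
Convert: Hardness H = 992.0 MPa = 9.920e+08 Pa.
SI base units throughout: W = 16.05 N, H = 9.920e+08 Pa, K = 1.587e-06.
The Archard volume V = K·W·L/H = 1.587e-06 · 16.05 · 149.6 / 9.920e+08 = 3.841e-12 m³.

value=3.841e-12 m^3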